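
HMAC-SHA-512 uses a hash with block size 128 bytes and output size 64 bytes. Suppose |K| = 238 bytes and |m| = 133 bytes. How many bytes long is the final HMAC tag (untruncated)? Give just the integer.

The tag is one SHA-512 digest: 64 bytes.

64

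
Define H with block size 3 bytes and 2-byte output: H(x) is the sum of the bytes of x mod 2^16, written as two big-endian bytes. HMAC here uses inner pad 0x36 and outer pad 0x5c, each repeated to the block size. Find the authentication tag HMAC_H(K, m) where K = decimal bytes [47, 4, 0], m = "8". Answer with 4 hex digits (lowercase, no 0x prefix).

01e0

Key decimal bytes [47, 4, 0] = 2f 04 00 is exactly B = 3 bytes: K' = 2f 04 00.
K' ⊕ ipad = 19 32 36.  K' ⊕ opad = 73 58 5c.
Inner input = (K'⊕ipad) ∥ m = 19 32 36 ∥ 38.
Inner hash: sum = 25+50+54+56 = 185 → 00 b9.
Outer input = (K'⊕opad) ∥ inner = 73 58 5c ∥ 00 b9.
Outer hash (tag): sum = 115+88+92+0+185 = 480 → 01 e0.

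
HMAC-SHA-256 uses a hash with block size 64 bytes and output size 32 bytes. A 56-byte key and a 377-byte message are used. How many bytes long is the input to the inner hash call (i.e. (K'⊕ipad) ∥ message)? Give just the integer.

441

Key is 56 ≤ 64 bytes, zero-padded: |K'| = 64.
Inner input = (K'⊕ipad) ∥ m → 64 + 377 = 441 bytes.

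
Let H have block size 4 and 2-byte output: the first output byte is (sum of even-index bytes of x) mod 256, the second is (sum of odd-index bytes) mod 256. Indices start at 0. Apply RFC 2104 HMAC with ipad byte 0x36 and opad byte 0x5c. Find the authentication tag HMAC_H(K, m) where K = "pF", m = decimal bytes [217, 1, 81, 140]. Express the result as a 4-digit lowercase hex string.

2ea9

Key "pF" = 70 46 is 2 bytes ≤ B = 4; zero-pad to 4 bytes: K' = 70 46 00 00.
K' ⊕ ipad = 46 70 36 36.  K' ⊕ opad = 2c 1a 5c 5c.
Inner input = (K'⊕ipad) ∥ m = 46 70 36 36 ∥ d9 01 51 8c.
Inner hash: even-index sum = 422 mod 256 = 166; odd-index sum = 307 mod 256 = 51 → a6 33.
Outer input = (K'⊕opad) ∥ inner = 2c 1a 5c 5c ∥ a6 33.
Outer hash (tag): even-index sum = 302 mod 256 = 46; odd-index sum = 169 mod 256 = 169 → 2e a9.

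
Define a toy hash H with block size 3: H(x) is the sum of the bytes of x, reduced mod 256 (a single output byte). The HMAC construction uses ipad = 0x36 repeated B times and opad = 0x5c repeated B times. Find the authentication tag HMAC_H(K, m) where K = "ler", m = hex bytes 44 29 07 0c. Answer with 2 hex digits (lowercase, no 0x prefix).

08

Key "ler" = 6c 65 72 is exactly B = 3 bytes: K' = 6c 65 72.
K' ⊕ ipad = 5a 53 44.  K' ⊕ opad = 30 39 2e.
Inner input = (K'⊕ipad) ∥ m = 5a 53 44 ∥ 44 29 07 0c.
Inner hash: sum = 90+83+68+68+41+7+12 = 369; mod 256 = 113 → 71.
Outer input = (K'⊕opad) ∥ inner = 30 39 2e ∥ 71.
Outer hash (tag): sum = 48+57+46+113 = 264; mod 256 = 8 → 08.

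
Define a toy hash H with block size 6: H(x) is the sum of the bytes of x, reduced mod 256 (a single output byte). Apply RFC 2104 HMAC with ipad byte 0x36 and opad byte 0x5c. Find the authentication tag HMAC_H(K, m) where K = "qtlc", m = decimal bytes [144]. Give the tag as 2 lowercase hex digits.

b0

Key "qtlc" = 71 74 6c 63 is 4 bytes ≤ B = 6; zero-pad to 6 bytes: K' = 71 74 6c 63 00 00.
K' ⊕ ipad = 47 42 5a 55 36 36.  K' ⊕ opad = 2d 28 30 3f 5c 5c.
Inner input = (K'⊕ipad) ∥ m = 47 42 5a 55 36 36 ∥ 90.
Inner hash: sum = 71+66+90+85+54+54+144 = 564; mod 256 = 52 → 34.
Outer input = (K'⊕opad) ∥ inner = 2d 28 30 3f 5c 5c ∥ 34.
Outer hash (tag): sum = 45+40+48+63+92+92+52 = 432; mod 256 = 176 → b0.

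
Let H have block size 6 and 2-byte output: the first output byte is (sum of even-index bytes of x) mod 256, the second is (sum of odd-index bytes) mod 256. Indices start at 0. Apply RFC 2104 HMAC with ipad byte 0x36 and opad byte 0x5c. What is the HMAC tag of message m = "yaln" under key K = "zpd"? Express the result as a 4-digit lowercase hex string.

Key "zpd" = 7a 70 64 is 3 bytes ≤ B = 6; zero-pad to 6 bytes: K' = 7a 70 64 00 00 00.
K' ⊕ ipad = 4c 46 52 36 36 36.  K' ⊕ opad = 26 2c 38 5c 5c 5c.
Inner input = (K'⊕ipad) ∥ m = 4c 46 52 36 36 36 ∥ 79 61 6c 6e.
Inner hash: even-index sum = 441 mod 256 = 185; odd-index sum = 385 mod 256 = 129 → b9 81.
Outer input = (K'⊕opad) ∥ inner = 26 2c 38 5c 5c 5c ∥ b9 81.
Outer hash (tag): even-index sum = 371 mod 256 = 115; odd-index sum = 357 mod 256 = 101 → 73 65.

7365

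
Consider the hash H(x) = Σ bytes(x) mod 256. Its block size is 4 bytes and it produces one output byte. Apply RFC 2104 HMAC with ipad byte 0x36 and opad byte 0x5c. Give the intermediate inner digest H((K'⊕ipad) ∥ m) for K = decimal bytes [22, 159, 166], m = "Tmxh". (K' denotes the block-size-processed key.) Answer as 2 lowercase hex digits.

30

Key decimal bytes [22, 159, 166] = 16 9f a6 is 3 bytes ≤ B = 4; zero-pad to 4 bytes: K' = 16 9f a6 00.
K' ⊕ ipad = 20 a9 90 36.
Inner input = 20 a9 90 36 ∥ 54 6d 78 68.
Inner hash: sum = 32+169+144+54+84+109+120+104 = 816; mod 256 = 48 → 30.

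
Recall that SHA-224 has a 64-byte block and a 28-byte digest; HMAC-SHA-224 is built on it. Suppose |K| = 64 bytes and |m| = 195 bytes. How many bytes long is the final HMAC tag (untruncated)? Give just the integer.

28

The tag is one SHA-224 digest: 28 bytes.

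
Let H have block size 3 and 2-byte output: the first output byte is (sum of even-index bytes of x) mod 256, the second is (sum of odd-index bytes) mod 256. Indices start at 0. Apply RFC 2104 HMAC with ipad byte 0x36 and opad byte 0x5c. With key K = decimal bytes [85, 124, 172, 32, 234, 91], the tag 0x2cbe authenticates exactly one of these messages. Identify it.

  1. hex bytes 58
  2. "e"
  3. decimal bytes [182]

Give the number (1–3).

Key decimal bytes [85, 124, 172, 32, 234, 91] = 55 7c ac 20 ea 5b is 6 bytes > B = 3, so hash it first: H(key) = eb f7, then zero-pad to 3 bytes: K' = eb f7 00.
K' ⊕ ipad = dd c1 36; K' ⊕ opad = b7 ab 5c.
m1: inner = H(dd c1 36 58) = 13 19; tag = H(b7 ab 5c 13 19) = 2cbe ← matches
m2: inner = H(dd c1 36 65) = 13 26; tag = H(b7 ab 5c 13 26) = 39be
m3: inner = H(dd c1 36 b6) = 13 77; tag = H(b7 ab 5c 13 77) = 8abe

1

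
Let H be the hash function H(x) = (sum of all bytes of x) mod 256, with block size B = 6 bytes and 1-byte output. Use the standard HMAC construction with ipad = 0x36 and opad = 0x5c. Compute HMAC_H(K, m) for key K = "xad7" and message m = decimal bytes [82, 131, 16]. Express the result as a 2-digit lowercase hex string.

05

Key "xad7" = 78 61 64 37 is 4 bytes ≤ B = 6; zero-pad to 6 bytes: K' = 78 61 64 37 00 00.
K' ⊕ ipad = 4e 57 52 01 36 36.  K' ⊕ opad = 24 3d 38 6b 5c 5c.
Inner input = (K'⊕ipad) ∥ m = 4e 57 52 01 36 36 ∥ 52 83 10.
Inner hash: sum = 78+87+82+1+54+54+82+131+16 = 585; mod 256 = 73 → 49.
Outer input = (K'⊕opad) ∥ inner = 24 3d 38 6b 5c 5c ∥ 49.
Outer hash (tag): sum = 36+61+56+107+92+92+73 = 517; mod 256 = 5 → 05.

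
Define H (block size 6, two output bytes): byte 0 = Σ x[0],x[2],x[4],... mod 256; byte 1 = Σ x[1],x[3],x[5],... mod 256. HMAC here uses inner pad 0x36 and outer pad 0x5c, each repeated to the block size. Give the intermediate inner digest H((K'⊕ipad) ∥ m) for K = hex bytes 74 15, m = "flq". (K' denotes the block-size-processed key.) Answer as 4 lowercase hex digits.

85fb

Key hex bytes 74 15 is 2 bytes ≤ B = 6; zero-pad to 6 bytes: K' = 74 15 00 00 00 00.
K' ⊕ ipad = 42 23 36 36 36 36.
Inner input = 42 23 36 36 36 36 ∥ 66 6c 71.
Inner hash: even-index sum = 389 mod 256 = 133; odd-index sum = 251 mod 256 = 251 → 85 fb.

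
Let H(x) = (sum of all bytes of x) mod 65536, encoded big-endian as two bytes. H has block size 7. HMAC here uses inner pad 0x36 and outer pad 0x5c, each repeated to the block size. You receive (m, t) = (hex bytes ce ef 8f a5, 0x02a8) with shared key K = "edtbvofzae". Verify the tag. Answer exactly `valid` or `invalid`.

Key "edtbvofzae" = 65 64 74 62 76 6f 66 7a 61 65 is 10 bytes > B = 7, so hash it first: H(key) = 04 2a, then zero-pad to 7 bytes: K' = 04 2a 00 00 00 00 00.
K' ⊕ ipad = 32 1c 36 36 36 36 36; K' ⊕ opad = 58 76 5c 5c 5c 5c 5c.
Inner hash: sum = 50+28+54+54+54+54+54+206+239+143+165 = 1101 → 04 4d.
Outer hash (recomputed tag): sum = 88+118+92+92+92+92+92+4+77 = 747 → 02 eb.
Recomputed tag = 02eb; claimed = 02a8 → mismatch.

invalid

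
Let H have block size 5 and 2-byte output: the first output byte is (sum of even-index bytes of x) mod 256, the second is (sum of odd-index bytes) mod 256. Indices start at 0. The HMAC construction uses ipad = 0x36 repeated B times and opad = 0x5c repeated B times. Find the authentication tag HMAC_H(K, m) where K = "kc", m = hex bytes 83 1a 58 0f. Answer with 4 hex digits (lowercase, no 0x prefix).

558d

Key "kc" = 6b 63 is 2 bytes ≤ B = 5; zero-pad to 5 bytes: K' = 6b 63 00 00 00.
K' ⊕ ipad = 5d 55 36 36 36.  K' ⊕ opad = 37 3f 5c 5c 5c.
Inner input = (K'⊕ipad) ∥ m = 5d 55 36 36 36 ∥ 83 1a 58 0f.
Inner hash: even-index sum = 242 mod 256 = 242; odd-index sum = 358 mod 256 = 102 → f2 66.
Outer input = (K'⊕opad) ∥ inner = 37 3f 5c 5c 5c ∥ f2 66.
Outer hash (tag): even-index sum = 341 mod 256 = 85; odd-index sum = 397 mod 256 = 141 → 55 8d.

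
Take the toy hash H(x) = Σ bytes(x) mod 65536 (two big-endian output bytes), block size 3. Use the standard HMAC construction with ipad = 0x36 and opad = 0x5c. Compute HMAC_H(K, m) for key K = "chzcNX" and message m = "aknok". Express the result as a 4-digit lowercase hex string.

01c4

Key "chzcNX" = 63 68 7a 63 4e 58 is 6 bytes > B = 3, so hash it first: H(key) = 02 4e, then zero-pad to 3 bytes: K' = 02 4e 00.
K' ⊕ ipad = 34 78 36.  K' ⊕ opad = 5e 12 5c.
Inner input = (K'⊕ipad) ∥ m = 34 78 36 ∥ 61 6b 6e 6f 6b.
Inner hash: sum = 52+120+54+97+107+110+111+107 = 758 → 02 f6.
Outer input = (K'⊕opad) ∥ inner = 5e 12 5c ∥ 02 f6.
Outer hash (tag): sum = 94+18+92+2+246 = 452 → 01 c4.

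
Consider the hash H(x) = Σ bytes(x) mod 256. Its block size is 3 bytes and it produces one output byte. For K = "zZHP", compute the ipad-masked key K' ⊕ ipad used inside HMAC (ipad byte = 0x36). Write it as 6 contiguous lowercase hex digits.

5a3636

Key "zZHP" = 7a 5a 48 50 is 4 bytes > B = 3, so hash it first: H(key) = 6c, then zero-pad to 3 bytes: K' = 6c 00 00.
XOR each byte with 0x36: 6c⊕36=5a, 00⊕36=36, 00⊕36=36.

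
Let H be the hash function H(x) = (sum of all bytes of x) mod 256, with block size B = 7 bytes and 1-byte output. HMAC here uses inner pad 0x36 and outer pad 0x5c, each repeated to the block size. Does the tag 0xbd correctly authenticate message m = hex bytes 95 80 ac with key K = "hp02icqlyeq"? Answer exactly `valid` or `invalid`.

invalid

Key "hp02icqlyeq" = 68 70 30 32 69 63 71 6c 79 65 71 is 11 bytes > B = 7, so hash it first: H(key) = 32, then zero-pad to 7 bytes: K' = 32 00 00 00 00 00 00.
K' ⊕ ipad = 04 36 36 36 36 36 36; K' ⊕ opad = 6e 5c 5c 5c 5c 5c 5c.
Inner hash: sum = 4+54+54+54+54+54+54+149+128+172 = 777; mod 256 = 9 → 09.
Outer hash (recomputed tag): sum = 110+92+92+92+92+92+92+9 = 671; mod 256 = 159 → 9f.
Recomputed tag = 9f; claimed = bd → mismatch.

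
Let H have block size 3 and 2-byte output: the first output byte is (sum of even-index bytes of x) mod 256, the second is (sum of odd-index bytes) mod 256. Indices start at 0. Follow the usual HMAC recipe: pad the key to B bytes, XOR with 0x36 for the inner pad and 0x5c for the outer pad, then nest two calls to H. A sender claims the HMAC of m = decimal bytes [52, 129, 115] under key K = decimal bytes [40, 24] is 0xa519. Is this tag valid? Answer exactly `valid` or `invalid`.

valid

Key decimal bytes [40, 24] = 28 18 is 2 bytes ≤ B = 3; zero-pad to 3 bytes: K' = 28 18 00.
K' ⊕ ipad = 1e 2e 36; K' ⊕ opad = 74 44 5c.
Inner hash: even-index sum = 213 mod 256 = 213; odd-index sum = 213 mod 256 = 213 → d5 d5.
Outer hash (recomputed tag): even-index sum = 421 mod 256 = 165; odd-index sum = 281 mod 256 = 25 → a5 19.
Recomputed tag = a519; claimed = a519 → match.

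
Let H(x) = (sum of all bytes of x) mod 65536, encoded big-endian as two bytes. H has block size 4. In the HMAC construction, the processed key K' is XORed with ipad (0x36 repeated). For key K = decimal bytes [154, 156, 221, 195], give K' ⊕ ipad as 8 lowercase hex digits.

acaaebf5

Key decimal bytes [154, 156, 221, 195] = 9a 9c dd c3 is exactly B = 4 bytes: K' = 9a 9c dd c3.
XOR each byte with 0x36: 9a⊕36=ac, 9c⊕36=aa, dd⊕36=eb, c3⊕36=f5.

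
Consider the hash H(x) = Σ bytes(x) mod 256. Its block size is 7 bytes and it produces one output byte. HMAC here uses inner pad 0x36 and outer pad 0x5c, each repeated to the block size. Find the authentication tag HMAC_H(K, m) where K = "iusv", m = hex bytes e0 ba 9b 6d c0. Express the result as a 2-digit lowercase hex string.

Key "iusv" = 69 75 73 76 is 4 bytes ≤ B = 7; zero-pad to 7 bytes: K' = 69 75 73 76 00 00 00.
K' ⊕ ipad = 5f 43 45 40 36 36 36.  K' ⊕ opad = 35 29 2f 2a 5c 5c 5c.
Inner input = (K'⊕ipad) ∥ m = 5f 43 45 40 36 36 36 ∥ e0 ba 9b 6d c0.
Inner hash: sum = 95+67+69+64+54+54+54+224+186+155+109+192 = 1323; mod 256 = 43 → 2b.
Outer input = (K'⊕opad) ∥ inner = 35 29 2f 2a 5c 5c 5c ∥ 2b.
Outer hash (tag): sum = 53+41+47+42+92+92+92+43 = 502; mod 256 = 246 → f6.

f6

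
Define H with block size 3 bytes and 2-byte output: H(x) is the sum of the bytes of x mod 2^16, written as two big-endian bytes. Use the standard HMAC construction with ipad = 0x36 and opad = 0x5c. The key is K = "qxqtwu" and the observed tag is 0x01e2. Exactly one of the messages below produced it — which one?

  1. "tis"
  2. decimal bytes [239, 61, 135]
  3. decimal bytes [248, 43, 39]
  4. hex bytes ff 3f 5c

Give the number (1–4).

Key "qxqtwu" = 71 78 71 74 77 75 is 6 bytes > B = 3, so hash it first: H(key) = 02 ba, then zero-pad to 3 bytes: K' = 02 ba 00.
K' ⊕ ipad = 34 8c 36; K' ⊕ opad = 5e e6 5c.
m1: inner = H(34 8c 36 74 69 73) = 02 46; tag = H(5e e6 5c 02 46) = 01e8
m2: inner = H(34 8c 36 ef 3d 87) = 02 a9; tag = H(5e e6 5c 02 a9) = 024b
m3: inner = H(34 8c 36 f8 2b 27) = 02 40; tag = H(5e e6 5c 02 40) = 01e2 ← matches
m4: inner = H(34 8c 36 ff 3f 5c) = 02 90; tag = H(5e e6 5c 02 90) = 0232

3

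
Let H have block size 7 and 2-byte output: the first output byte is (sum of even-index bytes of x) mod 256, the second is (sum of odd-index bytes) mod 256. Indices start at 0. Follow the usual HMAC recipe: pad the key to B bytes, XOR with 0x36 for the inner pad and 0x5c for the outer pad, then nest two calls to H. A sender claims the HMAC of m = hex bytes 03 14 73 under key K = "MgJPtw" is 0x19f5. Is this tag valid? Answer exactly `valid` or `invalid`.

Key "MgJPtw" = 4d 67 4a 50 74 77 is 6 bytes ≤ B = 7; zero-pad to 7 bytes: K' = 4d 67 4a 50 74 77 00.
K' ⊕ ipad = 7b 51 7c 66 42 41 36; K' ⊕ opad = 11 3b 16 0c 28 2b 5c.
Inner hash: even-index sum = 387 mod 256 = 131; odd-index sum = 366 mod 256 = 110 → 83 6e.
Outer hash (recomputed tag): even-index sum = 281 mod 256 = 25; odd-index sum = 245 mod 256 = 245 → 19 f5.
Recomputed tag = 19f5; claimed = 19f5 → match.

valid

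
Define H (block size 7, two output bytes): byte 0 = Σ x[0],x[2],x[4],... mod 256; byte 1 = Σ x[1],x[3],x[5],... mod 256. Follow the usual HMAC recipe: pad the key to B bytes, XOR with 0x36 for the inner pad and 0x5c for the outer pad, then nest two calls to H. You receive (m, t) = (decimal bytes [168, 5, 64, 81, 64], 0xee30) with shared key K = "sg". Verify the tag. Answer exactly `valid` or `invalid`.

invalid

Key "sg" = 73 67 is 2 bytes ≤ B = 7; zero-pad to 7 bytes: K' = 73 67 00 00 00 00 00.
K' ⊕ ipad = 45 51 36 36 36 36 36; K' ⊕ opad = 2f 3b 5c 5c 5c 5c 5c.
Inner hash: even-index sum = 317 mod 256 = 61; odd-index sum = 485 mod 256 = 229 → 3d e5.
Outer hash (recomputed tag): even-index sum = 552 mod 256 = 40; odd-index sum = 304 mod 256 = 48 → 28 30.
Recomputed tag = 2830; claimed = ee30 → mismatch.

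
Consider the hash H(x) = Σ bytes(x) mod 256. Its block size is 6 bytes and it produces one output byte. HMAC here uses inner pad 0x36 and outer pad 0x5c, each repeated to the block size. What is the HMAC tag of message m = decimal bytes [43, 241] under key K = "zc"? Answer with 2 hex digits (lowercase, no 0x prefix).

Key "zc" = 7a 63 is 2 bytes ≤ B = 6; zero-pad to 6 bytes: K' = 7a 63 00 00 00 00.
K' ⊕ ipad = 4c 55 36 36 36 36.  K' ⊕ opad = 26 3f 5c 5c 5c 5c.
Inner input = (K'⊕ipad) ∥ m = 4c 55 36 36 36 36 ∥ 2b f1.
Inner hash: sum = 76+85+54+54+54+54+43+241 = 661; mod 256 = 149 → 95.
Outer input = (K'⊕opad) ∥ inner = 26 3f 5c 5c 5c 5c ∥ 95.
Outer hash (tag): sum = 38+63+92+92+92+92+149 = 618; mod 256 = 106 → 6a.

6a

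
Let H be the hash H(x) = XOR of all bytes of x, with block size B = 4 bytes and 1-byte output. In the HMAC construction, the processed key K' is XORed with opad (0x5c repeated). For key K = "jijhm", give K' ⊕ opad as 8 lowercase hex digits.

305c5c5c

Key "jijhm" = 6a 69 6a 68 6d is 5 bytes > B = 4, so hash it first: H(key) = 6c, then zero-pad to 4 bytes: K' = 6c 00 00 00.
XOR each byte with 0x5c: 6c⊕5c=30, 00⊕5c=5c, 00⊕5c=5c, 00⊕5c=5c.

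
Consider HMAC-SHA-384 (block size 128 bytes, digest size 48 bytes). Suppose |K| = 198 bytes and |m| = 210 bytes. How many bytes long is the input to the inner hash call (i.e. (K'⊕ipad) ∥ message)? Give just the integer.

338

Key is 198 > 128 bytes, so it is hashed to 48 bytes then zero-padded to 128: |K'| = 128.
Inner input = (K'⊕ipad) ∥ m → 128 + 210 = 338 bytes.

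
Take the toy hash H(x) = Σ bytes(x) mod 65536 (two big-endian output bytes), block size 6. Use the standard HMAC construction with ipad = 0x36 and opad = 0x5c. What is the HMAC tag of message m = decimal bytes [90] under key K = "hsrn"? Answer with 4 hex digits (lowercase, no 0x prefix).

Key "hsrn" = 68 73 72 6e is 4 bytes ≤ B = 6; zero-pad to 6 bytes: K' = 68 73 72 6e 00 00.
K' ⊕ ipad = 5e 45 44 58 36 36.  K' ⊕ opad = 34 2f 2e 32 5c 5c.
Inner input = (K'⊕ipad) ∥ m = 5e 45 44 58 36 36 ∥ 5a.
Inner hash: sum = 94+69+68+88+54+54+90 = 517 → 02 05.
Outer input = (K'⊕opad) ∥ inner = 34 2f 2e 32 5c 5c ∥ 02 05.
Outer hash (tag): sum = 52+47+46+50+92+92+2+5 = 386 → 01 82.

0182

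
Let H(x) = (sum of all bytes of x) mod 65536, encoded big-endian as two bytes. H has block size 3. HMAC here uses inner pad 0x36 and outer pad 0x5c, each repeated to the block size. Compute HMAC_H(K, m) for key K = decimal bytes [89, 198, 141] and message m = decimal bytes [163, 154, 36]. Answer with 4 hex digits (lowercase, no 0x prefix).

Key decimal bytes [89, 198, 141] = 59 c6 8d is exactly B = 3 bytes: K' = 59 c6 8d.
K' ⊕ ipad = 6f f0 bb.  K' ⊕ opad = 05 9a d1.
Inner input = (K'⊕ipad) ∥ m = 6f f0 bb ∥ a3 9a 24.
Inner hash: sum = 111+240+187+163+154+36 = 891 → 03 7b.
Outer input = (K'⊕opad) ∥ inner = 05 9a d1 ∥ 03 7b.
Outer hash (tag): sum = 5+154+209+3+123 = 494 → 01 ee.

01ee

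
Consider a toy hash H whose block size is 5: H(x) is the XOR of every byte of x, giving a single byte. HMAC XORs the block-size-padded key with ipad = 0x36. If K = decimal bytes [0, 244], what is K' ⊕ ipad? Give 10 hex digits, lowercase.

36c2363636

Key decimal bytes [0, 244] = 00 f4 is 2 bytes ≤ B = 5; zero-pad to 5 bytes: K' = 00 f4 00 00 00.
XOR each byte with 0x36: 00⊕36=36, f4⊕36=c2, 00⊕36=36, 00⊕36=36, 00⊕36=36.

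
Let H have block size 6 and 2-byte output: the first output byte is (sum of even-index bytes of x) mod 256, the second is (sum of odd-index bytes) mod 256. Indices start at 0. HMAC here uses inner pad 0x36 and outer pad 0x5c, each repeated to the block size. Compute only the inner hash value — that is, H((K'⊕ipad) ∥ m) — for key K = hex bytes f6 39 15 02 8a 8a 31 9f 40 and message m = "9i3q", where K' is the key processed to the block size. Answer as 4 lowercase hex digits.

Key hex bytes f6 39 15 02 8a 8a 31 9f 40 is 9 bytes > B = 6, so hash it first: H(key) = 06 64, then zero-pad to 6 bytes: K' = 06 64 00 00 00 00.
K' ⊕ ipad = 30 52 36 36 36 36.
Inner input = 30 52 36 36 36 36 ∥ 39 69 33 71.
Inner hash: even-index sum = 264 mod 256 = 8; odd-index sum = 408 mod 256 = 152 → 08 98.

0898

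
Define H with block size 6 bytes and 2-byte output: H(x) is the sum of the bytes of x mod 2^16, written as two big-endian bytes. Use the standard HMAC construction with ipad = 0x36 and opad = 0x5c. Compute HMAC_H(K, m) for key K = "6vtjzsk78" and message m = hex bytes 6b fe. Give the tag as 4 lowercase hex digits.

Key "6vtjzsk78" = 36 76 74 6a 7a 73 6b 37 38 is 9 bytes > B = 6, so hash it first: H(key) = 03 51, then zero-pad to 6 bytes: K' = 03 51 00 00 00 00.
K' ⊕ ipad = 35 67 36 36 36 36.  K' ⊕ opad = 5f 0d 5c 5c 5c 5c.
Inner input = (K'⊕ipad) ∥ m = 35 67 36 36 36 36 ∥ 6b fe.
Inner hash: sum = 53+103+54+54+54+54+107+254 = 733 → 02 dd.
Outer input = (K'⊕opad) ∥ inner = 5f 0d 5c 5c 5c 5c ∥ 02 dd.
Outer hash (tag): sum = 95+13+92+92+92+92+2+221 = 699 → 02 bb.

02bb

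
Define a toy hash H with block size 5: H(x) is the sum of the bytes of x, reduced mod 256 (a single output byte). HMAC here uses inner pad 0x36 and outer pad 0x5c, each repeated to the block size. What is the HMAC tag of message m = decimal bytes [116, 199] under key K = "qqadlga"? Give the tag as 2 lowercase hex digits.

f7

Key "qqadlga" = 71 71 61 64 6c 67 61 is 7 bytes > B = 5, so hash it first: H(key) = db, then zero-pad to 5 bytes: K' = db 00 00 00 00.
K' ⊕ ipad = ed 36 36 36 36.  K' ⊕ opad = 87 5c 5c 5c 5c.
Inner input = (K'⊕ipad) ∥ m = ed 36 36 36 36 ∥ 74 c7.
Inner hash: sum = 237+54+54+54+54+116+199 = 768; mod 256 = 0 → 00.
Outer input = (K'⊕opad) ∥ inner = 87 5c 5c 5c 5c ∥ 00.
Outer hash (tag): sum = 135+92+92+92+92+0 = 503; mod 256 = 247 → f7.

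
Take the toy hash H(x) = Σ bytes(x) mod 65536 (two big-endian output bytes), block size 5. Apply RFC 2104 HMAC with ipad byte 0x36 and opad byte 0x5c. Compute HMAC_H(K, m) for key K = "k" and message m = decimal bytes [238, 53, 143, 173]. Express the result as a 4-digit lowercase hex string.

Key "k" = 6b is 1 byte ≤ B = 5; zero-pad to 5 bytes: K' = 6b 00 00 00 00.
K' ⊕ ipad = 5d 36 36 36 36.  K' ⊕ opad = 37 5c 5c 5c 5c.
Inner input = (K'⊕ipad) ∥ m = 5d 36 36 36 36 ∥ ee 35 8f ad.
Inner hash: sum = 93+54+54+54+54+238+53+143+173 = 916 → 03 94.
Outer input = (K'⊕opad) ∥ inner = 37 5c 5c 5c 5c ∥ 03 94.
Outer hash (tag): sum = 55+92+92+92+92+3+148 = 574 → 02 3e.

023e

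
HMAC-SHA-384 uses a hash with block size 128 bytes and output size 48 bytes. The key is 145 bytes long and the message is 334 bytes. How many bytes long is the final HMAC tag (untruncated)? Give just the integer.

The tag is one SHA-384 digest: 48 bytes.

48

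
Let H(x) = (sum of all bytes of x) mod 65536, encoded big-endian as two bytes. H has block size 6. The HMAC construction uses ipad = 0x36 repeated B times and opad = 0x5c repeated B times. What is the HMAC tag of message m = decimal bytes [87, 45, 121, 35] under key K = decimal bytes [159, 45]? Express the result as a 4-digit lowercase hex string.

0362

Key decimal bytes [159, 45] = 9f 2d is 2 bytes ≤ B = 6; zero-pad to 6 bytes: K' = 9f 2d 00 00 00 00.
K' ⊕ ipad = a9 1b 36 36 36 36.  K' ⊕ opad = c3 71 5c 5c 5c 5c.
Inner input = (K'⊕ipad) ∥ m = a9 1b 36 36 36 36 ∥ 57 2d 79 23.
Inner hash: sum = 169+27+54+54+54+54+87+45+121+35 = 700 → 02 bc.
Outer input = (K'⊕opad) ∥ inner = c3 71 5c 5c 5c 5c ∥ 02 bc.
Outer hash (tag): sum = 195+113+92+92+92+92+2+188 = 866 → 03 62.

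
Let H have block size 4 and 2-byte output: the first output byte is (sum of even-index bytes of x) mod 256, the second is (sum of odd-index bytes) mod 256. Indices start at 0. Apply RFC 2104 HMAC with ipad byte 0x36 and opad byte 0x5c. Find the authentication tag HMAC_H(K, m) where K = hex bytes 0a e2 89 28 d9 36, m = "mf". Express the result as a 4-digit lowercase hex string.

898a

Key hex bytes 0a e2 89 28 d9 36 is 6 bytes > B = 4, so hash it first: H(key) = 6c 40, then zero-pad to 4 bytes: K' = 6c 40 00 00.
K' ⊕ ipad = 5a 76 36 36.  K' ⊕ opad = 30 1c 5c 5c.
Inner input = (K'⊕ipad) ∥ m = 5a 76 36 36 ∥ 6d 66.
Inner hash: even-index sum = 253 mod 256 = 253; odd-index sum = 274 mod 256 = 18 → fd 12.
Outer input = (K'⊕opad) ∥ inner = 30 1c 5c 5c ∥ fd 12.
Outer hash (tag): even-index sum = 393 mod 256 = 137; odd-index sum = 138 mod 256 = 138 → 89 8a.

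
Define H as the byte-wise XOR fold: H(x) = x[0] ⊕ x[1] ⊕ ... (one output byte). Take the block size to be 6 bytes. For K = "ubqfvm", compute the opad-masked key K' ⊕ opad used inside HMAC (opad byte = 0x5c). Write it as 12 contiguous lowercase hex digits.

293e2d3a2a31

Key "ubqfvm" = 75 62 71 66 76 6d is exactly B = 6 bytes: K' = 75 62 71 66 76 6d.
XOR each byte with 0x5c: 75⊕5c=29, 62⊕5c=3e, 71⊕5c=2d, 66⊕5c=3a, 76⊕5c=2a, 6d⊕5c=31.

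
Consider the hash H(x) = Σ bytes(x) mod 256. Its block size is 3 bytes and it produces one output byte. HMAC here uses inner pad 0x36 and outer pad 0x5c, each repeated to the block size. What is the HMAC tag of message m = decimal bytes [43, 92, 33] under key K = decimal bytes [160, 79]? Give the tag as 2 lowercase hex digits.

Key decimal bytes [160, 79] = a0 4f is 2 bytes ≤ B = 3; zero-pad to 3 bytes: K' = a0 4f 00.
K' ⊕ ipad = 96 79 36.  K' ⊕ opad = fc 13 5c.
Inner input = (K'⊕ipad) ∥ m = 96 79 36 ∥ 2b 5c 21.
Inner hash: sum = 150+121+54+43+92+33 = 493; mod 256 = 237 → ed.
Outer input = (K'⊕opad) ∥ inner = fc 13 5c ∥ ed.
Outer hash (tag): sum = 252+19+92+237 = 600; mod 256 = 88 → 58.

58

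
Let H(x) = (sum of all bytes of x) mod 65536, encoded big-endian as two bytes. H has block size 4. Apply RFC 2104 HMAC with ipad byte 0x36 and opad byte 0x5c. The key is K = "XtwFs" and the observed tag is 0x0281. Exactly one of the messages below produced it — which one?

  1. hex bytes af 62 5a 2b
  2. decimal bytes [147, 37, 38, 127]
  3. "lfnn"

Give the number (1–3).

2

Key "XtwFs" = 58 74 77 46 73 is 5 bytes > B = 4, so hash it first: H(key) = 01 fc, then zero-pad to 4 bytes: K' = 01 fc 00 00.
K' ⊕ ipad = 37 ca 36 36; K' ⊕ opad = 5d a0 5c 5c.
m1: inner = H(37 ca 36 36 af 62 5a 2b) = 03 03; tag = H(5d a0 5c 5c 03 03) = 01bb
m2: inner = H(37 ca 36 36 93 25 26 7f) = 02 ca; tag = H(5d a0 5c 5c 02 ca) = 0281 ← matches
m3: inner = H(37 ca 36 36 6c 66 6e 6e) = 03 1b; tag = H(5d a0 5c 5c 03 1b) = 01d3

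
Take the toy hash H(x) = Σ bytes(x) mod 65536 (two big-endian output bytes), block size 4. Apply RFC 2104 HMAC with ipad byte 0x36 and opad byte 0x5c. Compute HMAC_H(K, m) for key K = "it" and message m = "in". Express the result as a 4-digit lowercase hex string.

Key "it" = 69 74 is 2 bytes ≤ B = 4; zero-pad to 4 bytes: K' = 69 74 00 00.
K' ⊕ ipad = 5f 42 36 36.  K' ⊕ opad = 35 28 5c 5c.
Inner input = (K'⊕ipad) ∥ m = 5f 42 36 36 ∥ 69 6e.
Inner hash: sum = 95+66+54+54+105+110 = 484 → 01 e4.
Outer input = (K'⊕opad) ∥ inner = 35 28 5c 5c ∥ 01 e4.
Outer hash (tag): sum = 53+40+92+92+1+228 = 506 → 01 fa.

01fa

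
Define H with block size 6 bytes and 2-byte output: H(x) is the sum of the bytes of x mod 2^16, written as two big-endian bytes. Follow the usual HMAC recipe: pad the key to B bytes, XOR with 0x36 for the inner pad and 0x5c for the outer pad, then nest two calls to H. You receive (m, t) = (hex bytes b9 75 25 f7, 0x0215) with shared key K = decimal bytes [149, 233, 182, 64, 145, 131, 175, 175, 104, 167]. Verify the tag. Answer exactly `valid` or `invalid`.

invalid

Key decimal bytes [149, 233, 182, 64, 145, 131, 175, 175, 104, 167] = 95 e9 b6 40 91 83 af af 68 a7 is 10 bytes > B = 6, so hash it first: H(key) = 05 f5, then zero-pad to 6 bytes: K' = 05 f5 00 00 00 00.
K' ⊕ ipad = 33 c3 36 36 36 36; K' ⊕ opad = 59 a9 5c 5c 5c 5c.
Inner hash: sum = 51+195+54+54+54+54+185+117+37+247 = 1048 → 04 18.
Outer hash (recomputed tag): sum = 89+169+92+92+92+92+4+24 = 654 → 02 8e.
Recomputed tag = 028e; claimed = 0215 → mismatch.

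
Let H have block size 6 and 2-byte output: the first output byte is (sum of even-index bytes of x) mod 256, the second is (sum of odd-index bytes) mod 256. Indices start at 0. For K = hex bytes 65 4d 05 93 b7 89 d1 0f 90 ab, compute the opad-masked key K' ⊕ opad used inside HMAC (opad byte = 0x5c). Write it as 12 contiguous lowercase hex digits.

Key hex bytes 65 4d 05 93 b7 89 d1 0f 90 ab is 10 bytes > B = 6, so hash it first: H(key) = 82 23, then zero-pad to 6 bytes: K' = 82 23 00 00 00 00.
XOR each byte with 0x5c: 82⊕5c=de, 23⊕5c=7f, 00⊕5c=5c, 00⊕5c=5c, 00⊕5c=5c, 00⊕5c=5c.

de7f5c5c5c5c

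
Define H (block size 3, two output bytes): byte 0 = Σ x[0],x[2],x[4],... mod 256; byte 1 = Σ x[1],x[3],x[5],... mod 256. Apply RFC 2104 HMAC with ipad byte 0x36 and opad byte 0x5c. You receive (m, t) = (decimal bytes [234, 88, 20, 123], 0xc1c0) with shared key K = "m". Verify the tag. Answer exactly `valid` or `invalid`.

Key "m" = 6d is 1 byte ≤ B = 3; zero-pad to 3 bytes: K' = 6d 00 00.
K' ⊕ ipad = 5b 36 36; K' ⊕ opad = 31 5c 5c.
Inner hash: even-index sum = 356 mod 256 = 100; odd-index sum = 308 mod 256 = 52 → 64 34.
Outer hash (recomputed tag): even-index sum = 193 mod 256 = 193; odd-index sum = 192 mod 256 = 192 → c1 c0.
Recomputed tag = c1c0; claimed = c1c0 → match.

valid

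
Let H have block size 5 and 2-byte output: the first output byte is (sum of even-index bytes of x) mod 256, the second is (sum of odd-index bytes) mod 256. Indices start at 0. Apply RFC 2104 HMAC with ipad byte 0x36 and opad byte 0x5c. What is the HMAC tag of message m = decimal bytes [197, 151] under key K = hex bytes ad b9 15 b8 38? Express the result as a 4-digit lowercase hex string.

Key hex bytes ad b9 15 b8 38 is exactly B = 5 bytes: K' = ad b9 15 b8 38.
K' ⊕ ipad = 9b 8f 23 8e 0e.  K' ⊕ opad = f1 e5 49 e4 64.
Inner input = (K'⊕ipad) ∥ m = 9b 8f 23 8e 0e ∥ c5 97.
Inner hash: even-index sum = 355 mod 256 = 99; odd-index sum = 482 mod 256 = 226 → 63 e2.
Outer input = (K'⊕opad) ∥ inner = f1 e5 49 e4 64 ∥ 63 e2.
Outer hash (tag): even-index sum = 640 mod 256 = 128; odd-index sum = 556 mod 256 = 44 → 80 2c.

802c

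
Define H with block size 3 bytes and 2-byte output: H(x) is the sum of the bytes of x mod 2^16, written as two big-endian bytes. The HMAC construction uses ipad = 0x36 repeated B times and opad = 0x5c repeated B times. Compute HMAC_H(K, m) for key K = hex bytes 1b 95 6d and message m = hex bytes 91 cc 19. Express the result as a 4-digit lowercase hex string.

01e4

Key hex bytes 1b 95 6d is exactly B = 3 bytes: K' = 1b 95 6d.
K' ⊕ ipad = 2d a3 5b.  K' ⊕ opad = 47 c9 31.
Inner input = (K'⊕ipad) ∥ m = 2d a3 5b ∥ 91 cc 19.
Inner hash: sum = 45+163+91+145+204+25 = 673 → 02 a1.
Outer input = (K'⊕opad) ∥ inner = 47 c9 31 ∥ 02 a1.
Outer hash (tag): sum = 71+201+49+2+161 = 484 → 01 e4.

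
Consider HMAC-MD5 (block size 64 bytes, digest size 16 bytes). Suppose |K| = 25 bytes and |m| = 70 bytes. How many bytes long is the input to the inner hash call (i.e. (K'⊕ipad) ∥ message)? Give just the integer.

134

Key is 25 ≤ 64 bytes, zero-padded: |K'| = 64.
Inner input = (K'⊕ipad) ∥ m → 64 + 70 = 134 bytes.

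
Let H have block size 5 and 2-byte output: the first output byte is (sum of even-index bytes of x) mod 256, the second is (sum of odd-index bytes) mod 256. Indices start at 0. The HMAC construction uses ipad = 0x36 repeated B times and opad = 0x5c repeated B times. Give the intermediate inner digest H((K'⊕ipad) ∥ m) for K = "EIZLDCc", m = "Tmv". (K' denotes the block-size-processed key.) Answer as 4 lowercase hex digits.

Key "EIZLDCc" = 45 49 5a 4c 44 43 63 is 7 bytes > B = 5, so hash it first: H(key) = 46 d8, then zero-pad to 5 bytes: K' = 46 d8 00 00 00.
K' ⊕ ipad = 70 ee 36 36 36.
Inner input = 70 ee 36 36 36 ∥ 54 6d 76.
Inner hash: even-index sum = 329 mod 256 = 73; odd-index sum = 494 mod 256 = 238 → 49 ee.

49ee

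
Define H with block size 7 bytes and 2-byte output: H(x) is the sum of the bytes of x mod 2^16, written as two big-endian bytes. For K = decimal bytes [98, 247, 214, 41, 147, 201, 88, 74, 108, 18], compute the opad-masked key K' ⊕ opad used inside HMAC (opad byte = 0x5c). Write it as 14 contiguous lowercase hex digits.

58885c5c5c5c5c

Key decimal bytes [98, 247, 214, 41, 147, 201, 88, 74, 108, 18] = 62 f7 d6 29 93 c9 58 4a 6c 12 is 10 bytes > B = 7, so hash it first: H(key) = 04 d4, then zero-pad to 7 bytes: K' = 04 d4 00 00 00 00 00.
XOR each byte with 0x5c: 04⊕5c=58, d4⊕5c=88, 00⊕5c=5c, 00⊕5c=5c, 00⊕5c=5c, 00⊕5c=5c, 00⊕5c=5c.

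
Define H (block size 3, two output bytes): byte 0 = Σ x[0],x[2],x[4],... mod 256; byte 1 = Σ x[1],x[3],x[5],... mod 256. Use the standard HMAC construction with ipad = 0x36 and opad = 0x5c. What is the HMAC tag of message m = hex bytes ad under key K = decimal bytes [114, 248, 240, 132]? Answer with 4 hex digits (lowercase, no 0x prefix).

91aa

Key decimal bytes [114, 248, 240, 132] = 72 f8 f0 84 is 4 bytes > B = 3, so hash it first: H(key) = 62 7c, then zero-pad to 3 bytes: K' = 62 7c 00.
K' ⊕ ipad = 54 4a 36.  K' ⊕ opad = 3e 20 5c.
Inner input = (K'⊕ipad) ∥ m = 54 4a 36 ∥ ad.
Inner hash: even-index sum = 138 mod 256 = 138; odd-index sum = 247 mod 256 = 247 → 8a f7.
Outer input = (K'⊕opad) ∥ inner = 3e 20 5c ∥ 8a f7.
Outer hash (tag): even-index sum = 401 mod 256 = 145; odd-index sum = 170 mod 256 = 170 → 91 aa.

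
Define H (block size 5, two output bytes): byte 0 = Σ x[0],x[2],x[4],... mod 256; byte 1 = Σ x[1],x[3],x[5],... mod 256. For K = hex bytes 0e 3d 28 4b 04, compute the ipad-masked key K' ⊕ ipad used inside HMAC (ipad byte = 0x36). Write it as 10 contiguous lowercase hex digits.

Key hex bytes 0e 3d 28 4b 04 is exactly B = 5 bytes: K' = 0e 3d 28 4b 04.
XOR each byte with 0x36: 0e⊕36=38, 3d⊕36=0b, 28⊕36=1e, 4b⊕36=7d, 04⊕36=32.

380b1e7d32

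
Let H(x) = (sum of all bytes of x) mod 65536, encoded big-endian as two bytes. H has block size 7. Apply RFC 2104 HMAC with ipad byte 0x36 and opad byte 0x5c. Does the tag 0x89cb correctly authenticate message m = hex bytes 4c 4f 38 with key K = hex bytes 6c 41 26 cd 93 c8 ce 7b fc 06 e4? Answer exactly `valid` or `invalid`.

invalid

Key hex bytes 6c 41 26 cd 93 c8 ce 7b fc 06 e4 is 11 bytes > B = 7, so hash it first: H(key) = 06 2a, then zero-pad to 7 bytes: K' = 06 2a 00 00 00 00 00.
K' ⊕ ipad = 30 1c 36 36 36 36 36; K' ⊕ opad = 5a 76 5c 5c 5c 5c 5c.
Inner hash: sum = 48+28+54+54+54+54+54+76+79+56 = 557 → 02 2d.
Outer hash (recomputed tag): sum = 90+118+92+92+92+92+92+2+45 = 715 → 02 cb.
Recomputed tag = 02cb; claimed = 89cb → mismatch.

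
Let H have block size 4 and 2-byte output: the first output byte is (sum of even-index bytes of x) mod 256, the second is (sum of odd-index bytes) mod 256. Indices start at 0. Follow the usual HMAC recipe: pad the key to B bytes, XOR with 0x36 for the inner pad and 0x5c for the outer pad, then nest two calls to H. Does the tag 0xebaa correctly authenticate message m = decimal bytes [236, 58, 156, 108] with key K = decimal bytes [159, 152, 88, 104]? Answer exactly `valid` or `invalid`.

Key decimal bytes [159, 152, 88, 104] = 9f 98 58 68 is exactly B = 4 bytes: K' = 9f 98 58 68.
K' ⊕ ipad = a9 ae 6e 5e; K' ⊕ opad = c3 c4 04 34.
Inner hash: even-index sum = 671 mod 256 = 159; odd-index sum = 434 mod 256 = 178 → 9f b2.
Outer hash (recomputed tag): even-index sum = 358 mod 256 = 102; odd-index sum = 426 mod 256 = 170 → 66 aa.
Recomputed tag = 66aa; claimed = ebaa → mismatch.

invalid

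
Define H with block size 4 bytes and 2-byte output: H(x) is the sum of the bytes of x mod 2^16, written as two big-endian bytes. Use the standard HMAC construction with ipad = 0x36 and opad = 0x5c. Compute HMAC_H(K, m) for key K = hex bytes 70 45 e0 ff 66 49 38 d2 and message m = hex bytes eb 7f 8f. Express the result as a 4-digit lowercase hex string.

Key hex bytes 70 45 e0 ff 66 49 38 d2 is 8 bytes > B = 4, so hash it first: H(key) = 04 4d, then zero-pad to 4 bytes: K' = 04 4d 00 00.
K' ⊕ ipad = 32 7b 36 36.  K' ⊕ opad = 58 11 5c 5c.
Inner input = (K'⊕ipad) ∥ m = 32 7b 36 36 ∥ eb 7f 8f.
Inner hash: sum = 50+123+54+54+235+127+143 = 786 → 03 12.
Outer input = (K'⊕opad) ∥ inner = 58 11 5c 5c ∥ 03 12.
Outer hash (tag): sum = 88+17+92+92+3+18 = 310 → 01 36.

0136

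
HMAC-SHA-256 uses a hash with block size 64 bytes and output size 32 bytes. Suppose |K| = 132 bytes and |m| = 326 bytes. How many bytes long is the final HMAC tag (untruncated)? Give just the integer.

32

The tag is one SHA-256 digest: 32 bytes.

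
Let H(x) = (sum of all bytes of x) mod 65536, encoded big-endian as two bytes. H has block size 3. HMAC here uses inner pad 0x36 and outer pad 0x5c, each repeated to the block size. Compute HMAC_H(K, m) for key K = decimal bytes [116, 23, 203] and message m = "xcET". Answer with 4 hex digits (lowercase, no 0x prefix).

01e0

Key decimal bytes [116, 23, 203] = 74 17 cb is exactly B = 3 bytes: K' = 74 17 cb.
K' ⊕ ipad = 42 21 fd.  K' ⊕ opad = 28 4b 97.
Inner input = (K'⊕ipad) ∥ m = 42 21 fd ∥ 78 63 45 54.
Inner hash: sum = 66+33+253+120+99+69+84 = 724 → 02 d4.
Outer input = (K'⊕opad) ∥ inner = 28 4b 97 ∥ 02 d4.
Outer hash (tag): sum = 40+75+151+2+212 = 480 → 01 e0.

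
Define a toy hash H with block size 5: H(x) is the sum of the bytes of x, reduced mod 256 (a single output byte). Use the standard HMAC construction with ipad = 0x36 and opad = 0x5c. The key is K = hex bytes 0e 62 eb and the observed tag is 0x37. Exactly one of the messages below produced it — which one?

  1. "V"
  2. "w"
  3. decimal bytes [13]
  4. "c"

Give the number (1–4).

4

Key hex bytes 0e 62 eb is 3 bytes ≤ B = 5; zero-pad to 5 bytes: K' = 0e 62 eb 00 00.
K' ⊕ ipad = 38 54 dd 36 36; K' ⊕ opad = 52 3e b7 5c 5c.
m1: inner = H(38 54 dd 36 36 56) = 2b; tag = H(52 3e b7 5c 5c 2b) = 2a
m2: inner = H(38 54 dd 36 36 77) = 4c; tag = H(52 3e b7 5c 5c 4c) = 4b
m3: inner = H(38 54 dd 36 36 0d) = e2; tag = H(52 3e b7 5c 5c e2) = e1
m4: inner = H(38 54 dd 36 36 63) = 38; tag = H(52 3e b7 5c 5c 38) = 37 ← matches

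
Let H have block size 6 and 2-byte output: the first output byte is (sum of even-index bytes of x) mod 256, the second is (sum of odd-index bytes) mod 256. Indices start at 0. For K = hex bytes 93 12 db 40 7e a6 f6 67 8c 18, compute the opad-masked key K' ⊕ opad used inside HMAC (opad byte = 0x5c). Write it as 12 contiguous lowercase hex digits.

Key hex bytes 93 12 db 40 7e a6 f6 67 8c 18 is 10 bytes > B = 6, so hash it first: H(key) = 6e 77, then zero-pad to 6 bytes: K' = 6e 77 00 00 00 00.
XOR each byte with 0x5c: 6e⊕5c=32, 77⊕5c=2b, 00⊕5c=5c, 00⊕5c=5c, 00⊕5c=5c, 00⊕5c=5c.

322b5c5c5c5c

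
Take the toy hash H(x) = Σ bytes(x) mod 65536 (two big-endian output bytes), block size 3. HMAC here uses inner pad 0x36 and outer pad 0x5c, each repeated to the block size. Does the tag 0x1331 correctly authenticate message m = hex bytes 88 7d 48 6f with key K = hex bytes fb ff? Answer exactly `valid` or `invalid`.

invalid

Key hex bytes fb ff is 2 bytes ≤ B = 3; zero-pad to 3 bytes: K' = fb ff 00.
K' ⊕ ipad = cd c9 36; K' ⊕ opad = a7 a3 5c.
Inner hash: sum = 205+201+54+136+125+72+111 = 904 → 03 88.
Outer hash (recomputed tag): sum = 167+163+92+3+136 = 561 → 02 31.
Recomputed tag = 0231; claimed = 1331 → mismatch.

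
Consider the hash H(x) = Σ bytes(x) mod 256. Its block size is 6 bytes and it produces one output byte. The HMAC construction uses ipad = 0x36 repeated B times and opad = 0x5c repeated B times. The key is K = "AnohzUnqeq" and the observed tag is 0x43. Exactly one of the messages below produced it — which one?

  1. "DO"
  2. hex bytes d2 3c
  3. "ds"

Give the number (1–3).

Key "AnohzUnqeq" = 41 6e 6f 68 7a 55 6e 71 65 71 is 10 bytes > B = 6, so hash it first: H(key) = 0a, then zero-pad to 6 bytes: K' = 0a 00 00 00 00 00.
K' ⊕ ipad = 3c 36 36 36 36 36; K' ⊕ opad = 56 5c 5c 5c 5c 5c.
m1: inner = H(3c 36 36 36 36 36 44 4f) = dd; tag = H(56 5c 5c 5c 5c 5c dd) = ff
m2: inner = H(3c 36 36 36 36 36 d2 3c) = 58; tag = H(56 5c 5c 5c 5c 5c 58) = 7a
m3: inner = H(3c 36 36 36 36 36 64 73) = 21; tag = H(56 5c 5c 5c 5c 5c 21) = 43 ← matches

3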